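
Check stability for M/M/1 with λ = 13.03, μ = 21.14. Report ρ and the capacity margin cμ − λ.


Total capacity cμ = 1·21.14 = 21.14/hr
ρ = λ/(cμ) = 13.03/21.14 = 0.6164
Stable ⇔ ρ < 1: YES
Spare capacity = cμ − λ = 21.14 − 13.03 = 8.11/hr

Final: ρ = 0.6164; stable; margin = 8.11/hr


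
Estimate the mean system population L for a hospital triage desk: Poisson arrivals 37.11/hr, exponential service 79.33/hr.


ρ = λ/μ = 37.11/79.33 = 0.4678
L = ρ/(1−ρ) = 0.4678/(1 − 0.4678) = 0.4678/0.5322 = 0.8790

Final: 0.8790


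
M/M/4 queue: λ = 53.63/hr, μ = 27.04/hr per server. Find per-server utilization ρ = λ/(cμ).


ρ = λ/(cμ) = 53.63/(4·27.04) = 53.63/108.16 = 0.4958

Final: 0.4958


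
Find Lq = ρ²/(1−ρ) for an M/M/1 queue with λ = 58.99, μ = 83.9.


ρ = 58.99/83.9 = 0.7031
Lq = ρ²/(1−ρ) = 0.4943/0.2969 = 1.6650

Final: 1.6650


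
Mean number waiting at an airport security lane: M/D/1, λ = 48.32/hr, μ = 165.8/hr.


ρ = 48.32/165.8 = 0.2914
M/D/1: Lq = ρ²/(2(1−ρ)) = 0.08493/(2·0.7086) = 0.05993

Final: 0.05993


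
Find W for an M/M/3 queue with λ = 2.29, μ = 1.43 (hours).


a = 1.6014; ρ = 0.5338; P₀ = 0.186853
Lq = P₀·a^c·ρ/(c!(1−ρ)²) = 0.31411
Wq = Lq/λ = 0.31411/2.29 = 0.13717 hr
W = Wq + 1/μ = 0.13717 + 0.69930 = 0.83647 hr

Final: 0.83647 hr


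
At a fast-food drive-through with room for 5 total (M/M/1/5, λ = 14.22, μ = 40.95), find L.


ρ = 14.22/40.95 = 0.3473
L = ρ[1 − (K+1)ρ^K + Kρ^(K+1)] / [(1−ρ)(1−ρ^(K+1))]
Numerator: 0.3473·(1 − 6·0.005049 + 5·0.001753) = 0.339777
Denominator: (0.6527)·(0.998247) = 0.651603
L = 0.339777/0.651603 = 0.5214

Final: 0.5214


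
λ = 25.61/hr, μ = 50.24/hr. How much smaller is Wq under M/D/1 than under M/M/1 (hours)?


ρ = 25.61/50.24 = 0.5098
Wq(M/M/1) = ρ/(μ−λ) = 0.5098/24.63 = 0.02070 hr
Wq(M/D/1) = ρ/(2(μ−λ)) = 0.01035 hr
Savings = 0.02070 − 0.01035 = 0.01035 hr

Final: 0.01035 hr


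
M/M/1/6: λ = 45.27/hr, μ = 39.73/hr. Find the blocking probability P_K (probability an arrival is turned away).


ρ = λ/μ = 45.27/39.73 = 1.1394
P_K = (1−ρ)ρ^K/(1−ρ^(K+1)) = (-0.1394·2.188525)/(1 − 2.493696)
= -0.305171/-1.493696 = 0.204306

Final: 0.204306


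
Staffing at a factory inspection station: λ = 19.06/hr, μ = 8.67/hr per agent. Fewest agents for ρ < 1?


Stability requires cμ > λ ⇔ c > λ/μ.
λ/μ = 19.06/8.67 = 2.1984
Minimum integer c = ⌊2.1984⌋ + 1 = 3
Check: 3·8.67 = 26.01 > 19.06, while 2·8.67 = 17.34 ≤ 19.06

Final: 3 servers


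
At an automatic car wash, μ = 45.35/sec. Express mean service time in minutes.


Mean service time = 1/μ = 1/45.35 second = 0.02205 second
In minutes: 0.02205 × 0.0166667 = 0.0003675 min

Final: 0.0003675 min


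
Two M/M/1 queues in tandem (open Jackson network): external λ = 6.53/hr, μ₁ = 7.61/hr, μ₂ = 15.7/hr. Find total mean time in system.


Each node sees arrival rate λ = 6.53/hr (tandem ⇒ throughput preserved).
W₁ = 1/(μ₁−λ) = 1/(7.61−6.53) = 0.92593 hr
W₂ = 1/(μ₂−λ) = 1/(15.7−6.53) = 0.10905 hr
W_total = W₁ + W₂ = 0.92593 + 0.10905 = 1.03498 hr

Final: 1.03498 hr


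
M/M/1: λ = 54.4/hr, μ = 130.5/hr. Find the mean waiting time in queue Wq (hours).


ρ = 54.4/130.5 = 0.4169
Wq = ρ/(μ−λ) = 0.4169/(130.5 − 54.4) = 0.4169/76.10 = 0.005478 hr

Final: 0.005478 hr


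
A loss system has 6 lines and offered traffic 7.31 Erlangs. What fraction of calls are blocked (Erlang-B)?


B(c,a) = (a^c/c!) / Σ_{k=0}^{c} a^k/k!
a^6/6! = 211.919912
Σ terms (k=0..6): 1.00000 + 7.31000 + 26.71805 + 65.10298 + 118.97570 + 173.94247 + 211.91991 = 604.969116
B = 211.919912/604.969116 = 0.350299

Final: 0.350299


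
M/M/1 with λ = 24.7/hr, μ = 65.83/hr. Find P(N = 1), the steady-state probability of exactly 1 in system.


ρ = 24.7/65.83 = 0.3752
P_n = (1−ρ)·ρ^n = (1 − 0.3752)·0.3752^1 = 0.6248·0.375209 = 0.234427

Final: 0.234427


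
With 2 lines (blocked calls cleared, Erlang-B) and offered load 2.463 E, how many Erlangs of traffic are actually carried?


B(2,2.463) = 0.466918 (Erlang-B)
Carried load = a(1 − B) = 2.463·(1 − 0.466918) = 2.463·0.533082 = 1.3130 E

Final: 1.3130 Erlangs


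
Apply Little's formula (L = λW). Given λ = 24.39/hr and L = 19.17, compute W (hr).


W = L/λ = 19.17/24.39 = 0.7860 hr

Final: 0.7860 hr


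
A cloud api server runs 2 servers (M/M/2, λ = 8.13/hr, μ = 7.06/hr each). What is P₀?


a = λ/μ = 8.13/7.06 = 1.1516; ρ = a/c = 0.5758
Σ_{k=0}^{1} a^k/k! (terms k=0..1) = 1.00000 + 1.15156 = 2.15156
Tail: a^2/(2!(1−ρ)) = 1.32609/(2·0.4242) = 1.56297
P₀ = 1/(2.15156 + 1.56297) = 1/3.71452 = 0.269213

Final: 0.269213


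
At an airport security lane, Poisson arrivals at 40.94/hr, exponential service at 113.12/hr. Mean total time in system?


W = 1/(μ−λ) = 1/(113.12 − 40.94) = 1/72.18 = 0.01385 hr

Final: 0.01385 hr


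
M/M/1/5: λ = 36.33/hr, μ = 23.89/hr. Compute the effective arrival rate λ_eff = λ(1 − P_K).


ρ = 1.5207; P_K = (1−ρ)ρ^5/(1−ρ^6) = 0.372538
λ_eff = λ(1 − P_K) = 36.33·(1 − 0.372538) = 36.33·0.627462 = 22.7957 /hr

Final: 22.7957 /hr


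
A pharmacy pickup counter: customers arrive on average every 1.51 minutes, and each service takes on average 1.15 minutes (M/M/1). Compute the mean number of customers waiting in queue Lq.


λ = 60/1.51 = 39.7351 /hr
μ = 60/1.15 = 52.1739 /hr
ρ = λ/μ = 39.7351/52.1739 = 0.7616
Lq = ρ²/(1−ρ) = 0.5800/0.2384 = 2.4329

Final: 2.4329


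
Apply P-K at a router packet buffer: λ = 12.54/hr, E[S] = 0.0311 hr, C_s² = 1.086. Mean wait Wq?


ρ = λ·E[S] = 12.54·0.0311 = 0.3900
E[S²] = E[S]²(1+C_s²) = 0.0311²·(1+1.086) = 0.002018
Wq = λ·E[S²]/(2(1−ρ)) = 12.54·0.002018/(2·0.6100) = 0.02074 hr

Final: 0.02074 hr


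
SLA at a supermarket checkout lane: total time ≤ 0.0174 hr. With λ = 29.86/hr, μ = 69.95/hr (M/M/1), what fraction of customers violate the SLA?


W ~ Exponential(μ−λ) for M/M/1.
μ − λ = 69.95 − 29.86 = 40.0900
P(W > t) = e^{−(μ−λ)t} = e^{−0.6976} = 0.497795

Final: 0.497795


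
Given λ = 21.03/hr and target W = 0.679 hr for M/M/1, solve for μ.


W = 1/(μ−λ) ⇒ μ − λ = 1/W = 1/0.679 = 1.4728
μ = λ + 1/W = 21.03 + 1.4728 = 22.5028 per hr

Final: 22.5028 /hr


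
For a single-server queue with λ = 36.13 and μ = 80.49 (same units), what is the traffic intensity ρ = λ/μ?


ρ = λ/μ = 36.13/80.49 = 0.4489

Final: 0.4489


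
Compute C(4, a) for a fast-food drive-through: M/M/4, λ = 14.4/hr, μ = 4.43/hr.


a = λ/μ = 3.2506; ρ = a/4 = 0.8126
P₀ = 0.024946 (from M/M/c formula)
C(c,a) = [a^c/(c!(1−ρ))]·P₀ = [111.64392/(24·0.1874)]·0.024946
= 24.82844·0.024946 = 0.619373

Final: 0.619373


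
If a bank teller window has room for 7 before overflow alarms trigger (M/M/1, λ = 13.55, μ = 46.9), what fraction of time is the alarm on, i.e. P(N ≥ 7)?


ρ = 13.55/46.9 = 0.2889
P(N ≥ n) = ρ^n = 0.2889^7 = 0.0001680

Final: 0.0001680


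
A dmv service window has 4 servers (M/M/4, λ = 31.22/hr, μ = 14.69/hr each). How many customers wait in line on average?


a = λ/μ = 2.1253; ρ = a/4 = 0.5313
P₀ = 0.113674
Lq = P₀·a^c·ρ / (c!·(1−ρ)²) = 0.113674·20.40067·0.5313/(24·0.21967)
= 0.23371

Final: 0.23371


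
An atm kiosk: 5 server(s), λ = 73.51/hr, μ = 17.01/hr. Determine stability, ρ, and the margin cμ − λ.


Total capacity cμ = 5·17.01 = 85.05/hr
ρ = λ/(cμ) = 73.51/85.05 = 0.8643
Stable ⇔ ρ < 1: YES
Spare capacity = cμ − λ = 85.05 − 73.51 = 11.54/hr

Final: ρ = 0.8643; stable; margin = 11.54/hr


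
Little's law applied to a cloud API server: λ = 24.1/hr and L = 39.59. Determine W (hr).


W = L/λ = 39.59/24.1 = 1.6427 hr

Final: 1.6427 hr


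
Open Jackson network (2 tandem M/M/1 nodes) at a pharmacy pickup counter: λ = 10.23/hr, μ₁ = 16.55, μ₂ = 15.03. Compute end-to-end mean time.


Each node sees arrival rate λ = 10.23/hr (tandem ⇒ throughput preserved).
W₁ = 1/(μ₁−λ) = 1/(16.55−10.23) = 0.15823 hr
W₂ = 1/(μ₂−λ) = 1/(15.03−10.23) = 0.20833 hr
W_total = W₁ + W₂ = 0.15823 + 0.20833 = 0.36656 hr

Final: 0.36656 hr


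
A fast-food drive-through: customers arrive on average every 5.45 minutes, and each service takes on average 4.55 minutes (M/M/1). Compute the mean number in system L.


λ = 60/5.45 = 11.0092 /hr
μ = 60/4.55 = 13.1868 /hr
ρ = λ/μ = 11.0092/13.1868 = 0.8349
L = ρ/(1−ρ) = 0.8349/0.1651 = 5.0556

Final: 5.0556


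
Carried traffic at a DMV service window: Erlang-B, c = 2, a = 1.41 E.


B(2,1.41) = 0.292020 (Erlang-B)
Carried load = a(1 − B) = 1.41·(1 − 0.292020) = 1.41·0.707980 = 0.9983 E

Final: 0.9983 Erlangs


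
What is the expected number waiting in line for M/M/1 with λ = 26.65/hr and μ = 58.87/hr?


ρ = 26.65/58.87 = 0.4527
Lq = ρ²/(1−ρ) = 0.2049/0.5473 = 0.3744

Final: 0.3744


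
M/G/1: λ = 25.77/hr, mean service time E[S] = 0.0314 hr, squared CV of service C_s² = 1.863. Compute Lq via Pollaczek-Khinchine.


ρ = λ·E[S] = 25.77·0.0314 = 0.8092
Lq = ρ²(1+C_s²)/(2(1−ρ)) = 0.6548·(1+1.863)/(2·0.1908)
= 0.6548·2.8630/0.3816 = 4.91192

Final: 4.91192


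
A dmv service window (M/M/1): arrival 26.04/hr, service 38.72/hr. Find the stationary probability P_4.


ρ = 26.04/38.72 = 0.6725
P_n = (1−ρ)·ρ^n = (1 − 0.6725)·0.6725^4 = 0.3275·0.204561 = 0.066989

Final: 0.066989


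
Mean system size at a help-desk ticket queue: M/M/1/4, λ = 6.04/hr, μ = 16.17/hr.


ρ = 6.04/16.17 = 0.3735
L = ρ[1 − (K+1)ρ^K + Kρ^(K+1)] / [(1−ρ)(1−ρ^(K+1))]
Numerator: 0.3735·(1 − 5·0.019467 + 4·0.007272) = 0.348038
Denominator: (0.6265)·(0.992728) = 0.621913
L = 0.348038/0.621913 = 0.5596

Final: 0.5596


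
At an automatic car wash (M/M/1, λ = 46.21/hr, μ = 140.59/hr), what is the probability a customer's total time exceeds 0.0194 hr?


W ~ Exponential(μ−λ) for M/M/1.
μ − λ = 140.59 − 46.21 = 94.3800
P(W > t) = e^{−(μ−λ)t} = e^{−1.8310} = 0.160258

Final: 0.160258


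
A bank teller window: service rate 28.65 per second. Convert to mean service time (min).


Mean service time = 1/μ = 1/28.65 second = 0.03490 second
In minutes: 0.03490 × 0.0166667 = 0.0005817 min

Final: 0.0005817 min


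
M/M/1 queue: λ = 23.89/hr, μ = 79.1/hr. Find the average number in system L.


ρ = λ/μ = 23.89/79.1 = 0.3020
L = ρ/(1−ρ) = 0.3020/(1 − 0.3020) = 0.3020/0.6980 = 0.4327

Final: 0.4327


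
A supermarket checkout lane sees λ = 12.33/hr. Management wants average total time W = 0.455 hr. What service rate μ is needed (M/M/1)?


W = 1/(μ−λ) ⇒ μ − λ = 1/W = 1/0.455 = 2.1978
μ = λ + 1/W = 12.33 + 2.1978 = 14.5278 per hr

Final: 14.5278 /hr


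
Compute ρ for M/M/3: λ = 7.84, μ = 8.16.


ρ = λ/(cμ) = 7.84/(3·8.16) = 7.84/24.48 = 0.3203

Final: 0.3203


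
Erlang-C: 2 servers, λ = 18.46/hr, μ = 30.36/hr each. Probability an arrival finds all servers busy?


a = λ/μ = 0.6080; ρ = a/2 = 0.3040
P₀ = 0.533721 (from M/M/c formula)
C(c,a) = [a^c/(c!(1−ρ))]·P₀ = [0.36971/(2·0.6960)]·0.533721
= 0.26560·0.533721 = 0.141758

Final: 0.141758


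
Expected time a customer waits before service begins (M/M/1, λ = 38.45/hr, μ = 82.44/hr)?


ρ = 38.45/82.44 = 0.4664
Wq = ρ/(μ−λ) = 0.4664/(82.44 − 38.45) = 0.4664/43.99 = 0.01060 hr

Final: 0.01060 hr


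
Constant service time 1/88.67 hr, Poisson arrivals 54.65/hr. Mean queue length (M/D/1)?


ρ = 54.65/88.67 = 0.6163
M/D/1: Lq = ρ²/(2(1−ρ)) = 0.3799/(2·0.3837) = 0.49504

Final: 0.49504


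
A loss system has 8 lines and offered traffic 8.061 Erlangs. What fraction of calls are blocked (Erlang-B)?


B(c,a) = (a^c/c!) / Σ_{k=0}^{c} a^k/k!
a^8/8! = 442.171601
Σ terms (k=0..8): 1.00000 + 8.06100 + 32.48986 + 87.30026 + 175.93184 + 283.63731 + 381.06673 + 438.82556 + 442.17160 = 1850.484150
B = 442.171601/1850.484150 = 0.238949

Final: 0.238949


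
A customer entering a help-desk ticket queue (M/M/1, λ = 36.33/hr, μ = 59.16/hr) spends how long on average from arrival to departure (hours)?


W = 1/(μ−λ) = 1/(59.16 − 36.33) = 1/22.83 = 0.04380 hr

Final: 0.04380 hr


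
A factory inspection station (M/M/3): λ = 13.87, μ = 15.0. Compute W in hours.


a = 0.9247; ρ = 0.3082; P₀ = 0.393291
Lq = P₀·a^c·ρ/(c!(1−ρ)²) = 0.03338
Wq = Lq/λ = 0.03338/13.87 = 0.002406 hr
W = Wq + 1/μ = 0.002406 + 0.06667 = 0.06907 hr

Final: 0.06907 hr


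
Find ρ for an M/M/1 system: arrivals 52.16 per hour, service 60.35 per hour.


ρ = λ/μ = 52.16/60.35 = 0.8643

Final: 0.8643


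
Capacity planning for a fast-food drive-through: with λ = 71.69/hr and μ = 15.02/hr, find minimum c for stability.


Stability requires cμ > λ ⇔ c > λ/μ.
λ/μ = 71.69/15.02 = 4.7730
Minimum integer c = ⌊4.7730⌋ + 1 = 5
Check: 5·15.02 = 75.10 > 71.69, while 4·15.02 = 60.08 ≤ 71.69

Final: 5 servers


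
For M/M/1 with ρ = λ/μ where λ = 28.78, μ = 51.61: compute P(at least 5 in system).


ρ = 28.78/51.61 = 0.5576
P(N ≥ n) = ρ^n = 0.5576^5 = 0.053924

Final: 0.053924


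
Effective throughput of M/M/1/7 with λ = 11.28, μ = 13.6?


ρ = 0.8294; P_K = (1−ρ)ρ^7/(1−ρ^8) = 0.059355
λ_eff = λ(1 − P_K) = 11.28·(1 − 0.059355) = 11.28·0.940645 = 10.6105 /hr

Final: 10.6105 /hr


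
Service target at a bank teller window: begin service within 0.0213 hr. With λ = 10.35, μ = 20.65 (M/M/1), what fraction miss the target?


ρ = 10.35/20.65 = 0.5012
P(Wq > t) = ρ·e^{−(μ−λ)t} = 0.5012·e^{−0.2194}
= 0.5012·0.803008 = 0.402476

Final: 0.402476


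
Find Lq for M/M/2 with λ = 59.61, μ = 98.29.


a = λ/μ = 0.6065; ρ = a/2 = 0.3032
P₀ = 0.534642
Lq = P₀·a^c·ρ / (c!·(1−ρ)²) = 0.534642·0.36781·0.3032/(2·0.48548)
= 0.06141

Final: 0.06141


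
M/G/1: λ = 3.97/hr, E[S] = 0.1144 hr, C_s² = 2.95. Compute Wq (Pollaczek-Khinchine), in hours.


ρ = λ·E[S] = 3.97·0.1144 = 0.4542
E[S²] = E[S]²(1+C_s²) = 0.1144²·(1+2.95) = 0.051695
Wq = λ·E[S²]/(2(1−ρ)) = 3.97·0.051695/(2·0.5458) = 0.18800 hr

Final: 0.18800 hr


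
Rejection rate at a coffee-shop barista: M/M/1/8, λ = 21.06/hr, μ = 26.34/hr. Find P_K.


ρ = λ/μ = 21.06/26.34 = 0.7995
P_K = (1−ρ)ρ^K/(1−ρ^(K+1)) = (0.2005·0.167009)/(1 − 0.133531)
= 0.033478/0.866469 = 0.038637

Final: 0.038637


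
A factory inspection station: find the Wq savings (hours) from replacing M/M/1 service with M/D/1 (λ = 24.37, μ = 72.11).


ρ = 24.37/72.11 = 0.3380
Wq(M/M/1) = ρ/(μ−λ) = 0.3380/47.74 = 0.007079 hr
Wq(M/D/1) = ρ/(2(μ−λ)) = 0.003540 hr
Savings = 0.007079 − 0.003540 = 0.003540 hr

Final: 0.003540 hr


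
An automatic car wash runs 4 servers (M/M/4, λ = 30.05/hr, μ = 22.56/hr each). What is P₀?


a = λ/μ = 30.05/22.56 = 1.3320; ρ = a/c = 0.3330
Σ_{k=0}^{3} a^k/k! (terms k=0..3) = 1.00000 + 1.33200 + 0.88712 + 0.39388 = 3.61300
Tail: a^4/(4!(1−ρ)) = 3.14790/(24·0.6670) = 0.19665
P₀ = 1/(3.61300 + 0.19665) = 1/3.80965 = 0.262492

Final: 0.262492


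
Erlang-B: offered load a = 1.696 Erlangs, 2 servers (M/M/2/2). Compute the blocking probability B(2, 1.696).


B(c,a) = (a^c/c!) / Σ_{k=0}^{c} a^k/k!
a^2/2! = 1.438208
Σ terms (k=0..2): 1.00000 + 1.69600 + 1.43821 = 4.134208
B = 1.438208/4.134208 = 0.347880

Final: 0.347880


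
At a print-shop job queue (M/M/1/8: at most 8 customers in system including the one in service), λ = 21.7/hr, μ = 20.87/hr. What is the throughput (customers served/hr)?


ρ = 1.0398; P_K = (1−ρ)ρ^8/(1−ρ^9) = 0.129213
λ_eff = λ(1 − P_K) = 21.7·(1 − 0.129213) = 21.7·0.870787 = 18.8961 /hr

Final: 18.8961 /hr


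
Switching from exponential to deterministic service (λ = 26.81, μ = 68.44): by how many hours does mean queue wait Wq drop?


ρ = 26.81/68.44 = 0.3917
Wq(M/M/1) = ρ/(μ−λ) = 0.3917/41.63 = 0.009410 hr
Wq(M/D/1) = ρ/(2(μ−λ)) = 0.004705 hr
Savings = 0.009410 − 0.004705 = 0.004705 hr

Final: 0.004705 hr


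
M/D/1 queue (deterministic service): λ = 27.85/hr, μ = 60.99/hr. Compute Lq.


ρ = 27.85/60.99 = 0.4566
M/D/1: Lq = ρ²/(2(1−ρ)) = 0.2085/(2·0.5434) = 0.19187

Final: 0.19187


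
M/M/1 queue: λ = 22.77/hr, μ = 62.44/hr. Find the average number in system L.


ρ = λ/μ = 22.77/62.44 = 0.3647
L = ρ/(1−ρ) = 0.3647/(1 − 0.3647) = 0.3647/0.6353 = 0.5740

Final: 0.5740


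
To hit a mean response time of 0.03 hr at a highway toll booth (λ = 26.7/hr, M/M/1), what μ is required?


W = 1/(μ−λ) ⇒ μ − λ = 1/W = 1/0.03 = 33.3333
μ = λ + 1/W = 26.7 + 33.3333 = 60.0333 per hr

Final: 60.0333 /hr


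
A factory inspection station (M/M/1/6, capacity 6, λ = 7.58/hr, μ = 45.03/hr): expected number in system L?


ρ = 7.58/45.03 = 0.1683
L = ρ[1 − (K+1)ρ^K + Kρ^(K+1)] / [(1−ρ)(1−ρ^(K+1))]
Numerator: 0.1683·(1 − 7·0.00002275 + 6·0.000003830) = 0.168309
Denominator: (0.8317)·(0.999996) = 0.831665
L = 0.168309/0.831665 = 0.2024

Final: 0.2024


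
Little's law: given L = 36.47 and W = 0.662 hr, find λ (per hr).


λ = L/W = 36.47/0.662 = 55.0906 /hr

Final: 55.0906 /hr


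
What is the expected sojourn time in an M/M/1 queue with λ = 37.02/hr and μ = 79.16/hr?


W = 1/(μ−λ) = 1/(79.16 − 37.02) = 1/42.14 = 0.02373 hr

Final: 0.02373 hr


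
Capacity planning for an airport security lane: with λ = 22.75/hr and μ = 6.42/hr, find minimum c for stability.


Stability requires cμ > λ ⇔ c > λ/μ.
λ/μ = 22.75/6.42 = 3.5436
Minimum integer c = ⌊3.5436⌋ + 1 = 4
Check: 4·6.42 = 25.68 > 22.75, while 3·6.42 = 19.26 ≤ 22.75

Final: 4 servers


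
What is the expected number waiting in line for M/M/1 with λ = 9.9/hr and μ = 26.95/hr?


ρ = 9.9/26.95 = 0.3673
Lq = ρ²/(1−ρ) = 0.1349/0.6327 = 0.2133

Final: 0.2133


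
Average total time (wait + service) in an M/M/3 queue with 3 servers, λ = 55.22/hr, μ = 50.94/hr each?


a = 1.0840; ρ = 0.3613; P₀ = 0.332890
Lq = P₀·a^c·ρ/(c!(1−ρ)²) = 0.06261
Wq = Lq/λ = 0.06261/55.22 = 0.001134 hr
W = Wq + 1/μ = 0.001134 + 0.01963 = 0.02076 hr

Final: 0.02076 hr


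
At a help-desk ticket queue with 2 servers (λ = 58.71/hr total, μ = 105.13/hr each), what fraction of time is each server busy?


ρ = λ/(cμ) = 58.71/(2·105.13) = 58.71/210.26 = 0.2792

Final: 0.2792


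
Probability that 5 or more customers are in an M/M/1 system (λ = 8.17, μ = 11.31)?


ρ = 8.17/11.31 = 0.7224
P(N ≥ n) = ρ^n = 0.7224^5 = 0.196697

Final: 0.196697


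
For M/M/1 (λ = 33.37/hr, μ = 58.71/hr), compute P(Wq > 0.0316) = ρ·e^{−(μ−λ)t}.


ρ = 33.37/58.71 = 0.5684
P(Wq > t) = ρ·e^{−(μ−λ)t} = 0.5684·e^{−0.8007}
= 0.5684·0.448995 = 0.255203

Final: 0.255203


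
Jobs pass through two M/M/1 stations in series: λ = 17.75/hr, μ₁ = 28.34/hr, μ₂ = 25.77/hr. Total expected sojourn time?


Each node sees arrival rate λ = 17.75/hr (tandem ⇒ throughput preserved).
W₁ = 1/(μ₁−λ) = 1/(28.34−17.75) = 0.09443 hr
W₂ = 1/(μ₂−λ) = 1/(25.77−17.75) = 0.12469 hr
W_total = W₁ + W₂ = 0.09443 + 0.12469 = 0.21912 hr

Final: 0.21912 hr


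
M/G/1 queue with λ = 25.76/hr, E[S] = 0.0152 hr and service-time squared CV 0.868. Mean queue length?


ρ = λ·E[S] = 25.76·0.0152 = 0.3916
Lq = ρ²(1+C_s²)/(2(1−ρ)) = 0.1533·(1+0.868)/(2·0.6084)
= 0.1533·1.8680/1.2169 = 0.23534

Final: 0.23534


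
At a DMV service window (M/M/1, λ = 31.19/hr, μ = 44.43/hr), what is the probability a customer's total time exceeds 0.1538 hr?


W ~ Exponential(μ−λ) for M/M/1.
μ − λ = 44.43 − 31.19 = 13.2400
P(W > t) = e^{−(μ−λ)t} = e^{−2.0363} = 0.130509

Final: 0.130509


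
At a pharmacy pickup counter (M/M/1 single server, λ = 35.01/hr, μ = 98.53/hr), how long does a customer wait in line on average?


ρ = 35.01/98.53 = 0.3553
Wq = ρ/(μ−λ) = 0.3553/(98.53 − 35.01) = 0.3553/63.52 = 0.005594 hr

Final: 0.005594 hr


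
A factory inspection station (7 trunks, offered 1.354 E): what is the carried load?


B(7,1.354) = 0.0004275 (Erlang-B)
Carried load = a(1 − B) = 1.354·(1 − 0.0004275) = 1.354·0.999573 = 1.3534 E

Final: 1.3534 Erlangs


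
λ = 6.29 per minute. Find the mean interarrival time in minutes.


Mean interarrival time = 1/λ = 1/6.29 minute = 0.15898 minute
In minutes: 0.15898 × 1 = 0.1590 min

Final: 0.1590 min


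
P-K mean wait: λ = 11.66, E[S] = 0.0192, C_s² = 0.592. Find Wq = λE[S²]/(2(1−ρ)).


ρ = λ·E[S] = 11.66·0.0192 = 0.2239
E[S²] = E[S]²(1+C_s²) = 0.0192²·(1+0.592) = 0.0005869
Wq = λ·E[S²]/(2(1−ρ)) = 11.66·0.0005869/(2·0.7761) = 0.004408 hr

Final: 0.004408 hr


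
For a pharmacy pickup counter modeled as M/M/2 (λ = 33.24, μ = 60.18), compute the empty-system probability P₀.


a = λ/μ = 33.24/60.18 = 0.5523; ρ = a/c = 0.2762
Σ_{k=0}^{1} a^k/k! (terms k=0..1) = 1.00000 + 0.55234 = 1.55234
Tail: a^2/(2!(1−ρ)) = 0.30508/(2·0.7238) = 0.21074
P₀ = 1/(1.55234 + 0.21074) = 1/1.76309 = 0.567187

Final: 0.567187


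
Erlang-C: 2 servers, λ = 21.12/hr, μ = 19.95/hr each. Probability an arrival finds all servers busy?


a = λ/μ = 1.0586; ρ = a/2 = 0.5293
P₀ = 0.307768 (from M/M/c formula)
C(c,a) = [a^c/(c!(1−ρ))]·P₀ = [1.12073/(2·0.4707)]·0.307768
= 1.19055·0.307768 = 0.366415

Final: 0.366415


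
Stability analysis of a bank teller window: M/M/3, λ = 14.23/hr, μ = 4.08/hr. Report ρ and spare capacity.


Total capacity cμ = 3·4.08 = 12.24/hr
ρ = λ/(cμ) = 14.23/12.24 = 1.1626
Stable ⇔ ρ < 1: NO
Spare capacity = cμ − λ = 12.24 − 14.23 = -1.99/hr

Final: ρ = 1.1626; unstable; margin = -1.99/hr


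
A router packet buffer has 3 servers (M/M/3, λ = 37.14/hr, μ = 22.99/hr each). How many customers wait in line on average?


a = λ/μ = 1.6155; ρ = a/3 = 0.5385
P₀ = 0.183723
Lq = P₀·a^c·ρ / (c!·(1−ρ)²) = 0.183723·4.21608·0.5385/(6·0.21299)
= 0.32640

Final: 0.32640


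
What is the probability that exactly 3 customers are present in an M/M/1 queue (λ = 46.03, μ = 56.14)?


ρ = 46.03/56.14 = 0.8199
P_n = (1−ρ)·ρ^n = (1 − 0.8199)·0.8199^3 = 0.1801·0.551196 = 0.099262

Final: 0.099262


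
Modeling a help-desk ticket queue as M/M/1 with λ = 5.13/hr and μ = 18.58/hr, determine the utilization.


ρ = λ/μ = 5.13/18.58 = 0.2761

Final: 0.2761


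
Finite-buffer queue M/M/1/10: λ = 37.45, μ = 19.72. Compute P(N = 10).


ρ = λ/μ = 37.45/19.72 = 1.8991
P_K = (1−ρ)ρ^K/(1−ρ^(K+1)) = (-0.8991·610.167560)/(1 − 1158.761416)
= -548.593856/-1157.761416 = 0.473840

Final: 0.473840


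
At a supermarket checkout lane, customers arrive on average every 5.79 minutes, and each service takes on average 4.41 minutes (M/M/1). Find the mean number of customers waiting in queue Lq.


λ = 60/5.79 = 10.3627 /hr
μ = 60/4.41 = 13.6054 /hr
ρ = λ/μ = 10.3627/13.6054 = 0.7617
Lq = ρ²/(1−ρ) = 0.5801/0.2383 = 2.4340

Final: 2.4340


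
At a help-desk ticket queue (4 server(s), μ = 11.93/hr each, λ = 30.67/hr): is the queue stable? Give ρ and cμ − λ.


Total capacity cμ = 4·11.93 = 47.72/hr
ρ = λ/(cμ) = 30.67/47.72 = 0.6427
Stable ⇔ ρ < 1: YES
Spare capacity = cμ − λ = 47.72 − 30.67 = 17.05/hr

Final: ρ = 0.6427; stable; margin = 17.05/hr


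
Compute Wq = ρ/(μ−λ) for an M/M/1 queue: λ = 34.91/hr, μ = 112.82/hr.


ρ = 34.91/112.82 = 0.3094
Wq = ρ/(μ−λ) = 0.3094/(112.82 − 34.91) = 0.3094/77.91 = 0.003972 hr

Final: 0.003972 hr


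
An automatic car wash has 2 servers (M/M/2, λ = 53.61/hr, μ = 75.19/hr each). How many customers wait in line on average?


a = λ/μ = 0.7130; ρ = a/2 = 0.3565
P₀ = 0.474386
Lq = P₀·a^c·ρ / (c!·(1−ρ)²) = 0.474386·0.50836·0.3565/(2·0.41410)
= 0.10381

Final: 0.10381


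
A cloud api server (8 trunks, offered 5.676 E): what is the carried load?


B(8,5.676) = 0.104198 (Erlang-B)
Carried load = a(1 − B) = 5.676·(1 − 0.104198) = 5.676·0.895802 = 5.0846 E

Final: 5.0846 Erlangs


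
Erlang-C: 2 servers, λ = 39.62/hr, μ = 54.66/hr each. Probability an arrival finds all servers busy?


a = λ/μ = 0.7248; ρ = a/2 = 0.3624
P₀ = 0.467974 (from M/M/c formula)
C(c,a) = [a^c/(c!(1−ρ))]·P₀ = [0.52540/(2·0.6376)]·0.467974
= 0.41203·0.467974 = 0.192818

Final: 0.192818


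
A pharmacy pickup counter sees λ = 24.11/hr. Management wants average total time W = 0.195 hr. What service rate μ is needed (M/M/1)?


W = 1/(μ−λ) ⇒ μ − λ = 1/W = 1/0.195 = 5.1282
μ = λ + 1/W = 24.11 + 5.1282 = 29.2382 per hr

Final: 29.2382 /hr


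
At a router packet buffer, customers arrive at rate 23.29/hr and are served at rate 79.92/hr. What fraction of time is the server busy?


ρ = λ/μ = 23.29/79.92 = 0.2914

Final: 0.2914


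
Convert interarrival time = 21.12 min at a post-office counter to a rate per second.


λ = 1/(interarrival time) in consistent units.
1 second = 0.0166667 min, so λ = 0.0166667/21.12 = 0.0007891 per second

Final: 0.0007891 /sec


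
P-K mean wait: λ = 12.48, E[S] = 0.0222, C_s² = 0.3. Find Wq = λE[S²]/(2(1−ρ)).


ρ = λ·E[S] = 12.48·0.0222 = 0.2771
E[S²] = E[S]²(1+C_s²) = 0.0222²·(1+0.3) = 0.0006407
Wq = λ·E[S²]/(2(1−ρ)) = 12.48·0.0006407/(2·0.7229) = 0.005530 hr

Final: 0.005530 hr


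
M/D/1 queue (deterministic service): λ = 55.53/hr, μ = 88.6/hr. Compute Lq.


ρ = 55.53/88.6 = 0.6267
M/D/1: Lq = ρ²/(2(1−ρ)) = 0.3928/(2·0.3733) = 0.52621

Final: 0.52621


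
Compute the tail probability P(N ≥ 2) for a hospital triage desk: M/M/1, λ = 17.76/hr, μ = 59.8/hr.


ρ = 17.76/59.8 = 0.2970
P(N ≥ n) = ρ^n = 0.2970^2 = 0.088203

Final: 0.088203


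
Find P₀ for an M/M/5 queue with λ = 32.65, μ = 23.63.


a = λ/μ = 32.65/23.63 = 1.3817; ρ = a/c = 0.2763
Σ_{k=0}^{4} a^k/k! (terms k=0..4) = 1.00000 + 1.38172 + 0.95457 + 0.43965 + 0.15187 = 3.92781
Tail: a^5/(5!(1−ρ)) = 5.03613/(120·0.7237) = 0.05799
P₀ = 1/(3.92781 + 0.05799) = 1/3.98580 = 0.250890

Final: 0.250890


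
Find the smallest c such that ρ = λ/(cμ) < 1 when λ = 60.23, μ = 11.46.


Stability requires cμ > λ ⇔ c > λ/μ.
λ/μ = 60.23/11.46 = 5.2557
Minimum integer c = ⌊5.2557⌋ + 1 = 6
Check: 6·11.46 = 68.76 > 60.23, while 5·11.46 = 57.30 ≤ 60.23

Final: 6 servers


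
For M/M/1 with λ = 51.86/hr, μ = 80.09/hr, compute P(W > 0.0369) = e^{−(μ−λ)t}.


W ~ Exponential(μ−λ) for M/M/1.
μ − λ = 80.09 − 51.86 = 28.2300
P(W > t) = e^{−(μ−λ)t} = e^{−1.0417} = 0.352859

Final: 0.352859


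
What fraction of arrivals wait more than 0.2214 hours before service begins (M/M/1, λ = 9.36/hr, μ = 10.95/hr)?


ρ = 9.36/10.95 = 0.8548
P(Wq > t) = ρ·e^{−(μ−λ)t} = 0.8548·e^{−0.3520}
= 0.8548·0.703262 = 0.601144

Final: 0.601144


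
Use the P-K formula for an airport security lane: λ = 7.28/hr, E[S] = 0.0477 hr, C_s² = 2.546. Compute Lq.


ρ = λ·E[S] = 7.28·0.0477 = 0.3473
Lq = ρ²(1+C_s²)/(2(1−ρ)) = 0.1206·(1+2.546)/(2·0.6527)
= 0.1206·3.5460/1.3055 = 0.32754

Final: 0.32754


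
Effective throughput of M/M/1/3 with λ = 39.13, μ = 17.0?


ρ = 2.3018; P_K = (1−ρ)ρ^3/(1−ρ^4) = 0.586443
λ_eff = λ(1 − P_K) = 39.13·(1 − 0.586443) = 39.13·0.413557 = 16.1825 /hr

Final: 16.1825 /hr


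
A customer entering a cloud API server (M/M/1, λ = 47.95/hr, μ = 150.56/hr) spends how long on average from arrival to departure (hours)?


W = 1/(μ−λ) = 1/(150.56 − 47.95) = 1/102.61 = 0.009746 hr

Final: 0.009746 hr


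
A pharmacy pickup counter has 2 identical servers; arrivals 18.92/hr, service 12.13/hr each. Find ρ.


ρ = λ/(cμ) = 18.92/(2·12.13) = 18.92/24.26 = 0.7799

Final: 0.7799


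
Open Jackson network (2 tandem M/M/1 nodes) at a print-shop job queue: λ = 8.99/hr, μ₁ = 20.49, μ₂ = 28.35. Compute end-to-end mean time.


Each node sees arrival rate λ = 8.99/hr (tandem ⇒ throughput preserved).
W₁ = 1/(μ₁−λ) = 1/(20.49−8.99) = 0.08696 hr
W₂ = 1/(μ₂−λ) = 1/(28.35−8.99) = 0.05165 hr
W_total = W₁ + W₂ = 0.08696 + 0.05165 = 0.13861 hr

Final: 0.13861 hr


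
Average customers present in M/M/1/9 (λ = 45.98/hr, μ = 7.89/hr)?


ρ = 45.98/7.89 = 5.8276
L = ρ[1 − (K+1)ρ^K + Kρ^(K+1)] / [(1−ρ)(1−ρ^(K+1))]
Numerator: 5.8276·(1 − 10·7752248.283036 + 9·45177233.973891) = 1917713466.225034
Denominator: (-4.8276)·(-45177232.973891) = 218098961.213625
L = 1917713466.225034/218098961.213625 = 8.7929

Final: 8.7929


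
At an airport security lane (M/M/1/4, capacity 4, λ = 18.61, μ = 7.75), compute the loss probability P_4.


ρ = λ/μ = 18.61/7.75 = 2.4013
P_K = (1−ρ)ρ^K/(1−ρ^(K+1)) = (-1.4013·33.249007)/(1 − 79.840519)
= -46.591512/-78.840519 = 0.590959

Final: 0.590959


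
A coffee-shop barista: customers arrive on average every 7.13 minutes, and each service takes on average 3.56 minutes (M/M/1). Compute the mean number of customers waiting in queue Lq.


λ = 60/7.13 = 8.4151 /hr
μ = 60/3.56 = 16.8539 /hr
ρ = λ/μ = 8.4151/16.8539 = 0.4993
Lq = ρ²/(1−ρ) = 0.2493/0.5007 = 0.4979

Final: 0.4979


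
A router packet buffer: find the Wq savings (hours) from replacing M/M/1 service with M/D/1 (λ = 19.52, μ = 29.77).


ρ = 19.52/29.77 = 0.6557
Wq(M/M/1) = ρ/(μ−λ) = 0.6557/10.25 = 0.06397 hr
Wq(M/D/1) = ρ/(2(μ−λ)) = 0.03199 hr
Savings = 0.06397 − 0.03199 = 0.03199 hr

Final: 0.03199 hr


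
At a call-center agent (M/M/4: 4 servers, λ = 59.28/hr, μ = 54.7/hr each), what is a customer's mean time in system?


a = 1.0837; ρ = 0.2709; P₀ = 0.337618
Lq = P₀·a^c·ρ/(c!(1−ρ)²) = 0.009891
Wq = Lq/λ = 0.009891/59.28 = 0.0001668 hr
W = Wq + 1/μ = 0.0001668 + 0.01828 = 0.01845 hr

Final: 0.01845 hr


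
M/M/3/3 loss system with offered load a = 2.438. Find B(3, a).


B(c,a) = (a^c/c!) / Σ_{k=0}^{c} a^k/k!
a^3/3! = 2.415182
Σ terms (k=0..3): 1.00000 + 2.43800 + 2.97192 + 2.41518 = 8.825104
B = 2.415182/8.825104 = 0.273672

Final: 0.273672


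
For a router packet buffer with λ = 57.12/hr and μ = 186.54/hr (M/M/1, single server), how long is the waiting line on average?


ρ = 57.12/186.54 = 0.3062
Lq = ρ²/(1−ρ) = 0.09376/0.6938 = 0.1351

Final: 0.1351


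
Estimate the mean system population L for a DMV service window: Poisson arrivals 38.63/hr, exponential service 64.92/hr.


ρ = λ/μ = 38.63/64.92 = 0.5950
L = ρ/(1−ρ) = 0.5950/(1 − 0.5950) = 0.5950/0.4050 = 1.4694

Final: 1.4694


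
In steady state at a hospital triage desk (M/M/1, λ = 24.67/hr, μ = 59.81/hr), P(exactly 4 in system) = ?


ρ = 24.67/59.81 = 0.4125
P_n = (1−ρ)·ρ^n = (1 − 0.4125)·0.4125^4 = 0.5875·0.028946 = 0.017006

Final: 0.017006


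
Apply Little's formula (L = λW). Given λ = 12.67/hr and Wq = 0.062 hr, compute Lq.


Lq = λWq = 12.67·0.062 = 0.7855

Final: 0.7855


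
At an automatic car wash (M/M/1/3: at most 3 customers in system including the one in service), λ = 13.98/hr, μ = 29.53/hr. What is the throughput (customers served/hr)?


ρ = 0.4734; P_K = (1−ρ)ρ^3/(1−ρ^4) = 0.058827
λ_eff = λ(1 − P_K) = 13.98·(1 − 0.058827) = 13.98·0.941173 = 13.1576 /hr

Final: 13.1576 /hr


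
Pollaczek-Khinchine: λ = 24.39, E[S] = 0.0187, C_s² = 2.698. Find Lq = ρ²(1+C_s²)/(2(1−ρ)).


ρ = λ·E[S] = 24.39·0.0187 = 0.4561
Lq = ρ²(1+C_s²)/(2(1−ρ)) = 0.2080·(1+2.698)/(2·0.5439)
= 0.2080·3.6980/1.0878 = 0.70716

Final: 0.70716


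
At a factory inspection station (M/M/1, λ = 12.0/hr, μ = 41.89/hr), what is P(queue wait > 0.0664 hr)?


ρ = 12.0/41.89 = 0.2865
P(Wq > t) = ρ·e^{−(μ−λ)t} = 0.2865·e^{−1.9847}
= 0.2865·0.137422 = 0.039367

Final: 0.039367


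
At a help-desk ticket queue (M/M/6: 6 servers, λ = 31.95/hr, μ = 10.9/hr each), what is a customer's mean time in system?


a = 2.9312; ρ = 0.4885; P₀ = 0.052560
Lq = P₀·a^c·ρ/(c!(1−ρ)²) = 0.08647
Wq = Lq/λ = 0.08647/31.95 = 0.002706 hr
W = Wq + 1/μ = 0.002706 + 0.09174 = 0.09445 hr

Final: 0.09445 hr


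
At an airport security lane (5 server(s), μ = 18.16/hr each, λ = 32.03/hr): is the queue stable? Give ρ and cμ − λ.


Total capacity cμ = 5·18.16 = 90.80/hr
ρ = λ/(cμ) = 32.03/90.80 = 0.3528
Stable ⇔ ρ < 1: YES
Spare capacity = cμ − λ = 90.80 − 32.03 = 58.77/hr

Final: ρ = 0.3528; stable; margin = 58.77/hr


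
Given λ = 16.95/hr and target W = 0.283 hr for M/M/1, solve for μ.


W = 1/(μ−λ) ⇒ μ − λ = 1/W = 1/0.283 = 3.5336
μ = λ + 1/W = 16.95 + 3.5336 = 20.4836 per hr

Final: 20.4836 /hr


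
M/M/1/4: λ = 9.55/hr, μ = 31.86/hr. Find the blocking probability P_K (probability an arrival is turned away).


ρ = λ/μ = 9.55/31.86 = 0.2997
P_K = (1−ρ)ρ^K/(1−ρ^(K+1)) = (0.7003·0.008073)/(1 − 0.002420)
= 0.005653/0.997580 = 0.005667

Final: 0.005667


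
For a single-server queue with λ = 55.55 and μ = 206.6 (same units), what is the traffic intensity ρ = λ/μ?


ρ = λ/μ = 55.55/206.6 = 0.2689

Final: 0.2689


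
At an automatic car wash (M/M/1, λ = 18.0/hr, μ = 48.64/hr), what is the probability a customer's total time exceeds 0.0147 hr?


W ~ Exponential(μ−λ) for M/M/1.
μ − λ = 48.64 − 18.0 = 30.6400
P(W > t) = e^{−(μ−λ)t} = e^{−0.4504} = 0.637368

Final: 0.637368


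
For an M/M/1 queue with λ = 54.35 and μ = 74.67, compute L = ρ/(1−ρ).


ρ = λ/μ = 54.35/74.67 = 0.7279
L = ρ/(1−ρ) = 0.7279/(1 − 0.7279) = 0.7279/0.2721 = 2.6747

Final: 2.6747


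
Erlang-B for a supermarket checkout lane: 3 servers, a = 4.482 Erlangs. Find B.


B(c,a) = (a^c/c!) / Σ_{k=0}^{c} a^k/k!
a^3/3! = 15.005978
Σ terms (k=0..3): 1.00000 + 4.48200 + 10.04416 + 15.00598 = 30.532140
B = 15.005978/30.532140 = 0.491481

Final: 0.491481


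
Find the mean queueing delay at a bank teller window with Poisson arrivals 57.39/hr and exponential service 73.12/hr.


ρ = 57.39/73.12 = 0.7849
Wq = ρ/(μ−λ) = 0.7849/(73.12 − 57.39) = 0.7849/15.73 = 0.04990 hr

Final: 0.04990 hr


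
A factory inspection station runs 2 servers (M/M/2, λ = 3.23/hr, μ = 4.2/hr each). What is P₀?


a = λ/μ = 3.23/4.2 = 0.7690; ρ = a/c = 0.3845
Σ_{k=0}^{1} a^k/k! (terms k=0..1) = 1.00000 + 0.76905 = 1.76905
Tail: a^2/(2!(1−ρ)) = 0.59143/(2·0.6155) = 0.48047
P₀ = 1/(1.76905 + 0.48047) = 1/2.24952 = 0.444540

Final: 0.444540


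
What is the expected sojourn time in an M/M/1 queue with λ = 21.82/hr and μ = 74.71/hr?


W = 1/(μ−λ) = 1/(74.71 − 21.82) = 1/52.89 = 0.01891 hr

Final: 0.01891 hr


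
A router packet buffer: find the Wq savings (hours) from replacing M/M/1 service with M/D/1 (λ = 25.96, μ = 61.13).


ρ = 25.96/61.13 = 0.4247
Wq(M/M/1) = ρ/(μ−λ) = 0.4247/35.17 = 0.01207 hr
Wq(M/D/1) = ρ/(2(μ−λ)) = 0.006037 hr
Savings = 0.01207 − 0.006037 = 0.006037 hr

Final: 0.006037 hr


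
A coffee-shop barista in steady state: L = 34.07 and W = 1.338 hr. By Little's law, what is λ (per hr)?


λ = L/W = 34.07/1.338 = 25.4634 /hr

Final: 25.4634 /hr


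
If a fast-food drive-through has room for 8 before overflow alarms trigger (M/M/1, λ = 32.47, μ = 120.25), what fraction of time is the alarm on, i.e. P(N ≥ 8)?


ρ = 32.47/120.25 = 0.2700
P(N ≥ n) = ρ^n = 0.2700^8 = 0.00002826

Final: 0.00002826


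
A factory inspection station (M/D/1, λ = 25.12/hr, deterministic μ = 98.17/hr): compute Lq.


ρ = 25.12/98.17 = 0.2559
M/D/1: Lq = ρ²/(2(1−ρ)) = 0.06548/(2·0.7441) = 0.04400

Final: 0.04400


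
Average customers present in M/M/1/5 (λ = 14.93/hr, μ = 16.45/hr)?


ρ = 14.93/16.45 = 0.9076
L = ρ[1 − (K+1)ρ^K + Kρ^(K+1)] / [(1−ρ)(1−ρ^(K+1))]
Numerator: 0.9076·(1 − 6·0.615842 + 5·0.558938) = 0.090428
Denominator: (0.09240)·(0.441062) = 0.040755
L = 0.090428/0.040755 = 2.2188

Final: 2.2188


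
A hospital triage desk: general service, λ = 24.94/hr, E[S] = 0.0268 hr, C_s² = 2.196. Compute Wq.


ρ = λ·E[S] = 24.94·0.0268 = 0.6684
E[S²] = E[S]²(1+C_s²) = 0.0268²·(1+2.196) = 0.002295
Wq = λ·E[S²]/(2(1−ρ)) = 24.94·0.002295/(2·0.3316) = 0.08632 hr

Final: 0.08632 hr


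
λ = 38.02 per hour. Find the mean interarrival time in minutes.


Mean interarrival time = 1/λ = 1/38.02 hour = 0.02630 hour
In minutes: 0.02630 × 60 = 1.5781 min

Final: 1.5781 min


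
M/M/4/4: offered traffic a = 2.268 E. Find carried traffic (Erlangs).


B(4,2.268) = 0.124056 (Erlang-B)
Carried load = a(1 − B) = 2.268·(1 − 0.124056) = 2.268·0.875944 = 1.9866 E

Final: 1.9866 Erlangs


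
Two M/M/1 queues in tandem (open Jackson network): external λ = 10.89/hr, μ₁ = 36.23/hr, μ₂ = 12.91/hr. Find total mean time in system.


Each node sees arrival rate λ = 10.89/hr (tandem ⇒ throughput preserved).
W₁ = 1/(μ₁−λ) = 1/(36.23−10.89) = 0.03946 hr
W₂ = 1/(μ₂−λ) = 1/(12.91−10.89) = 0.49505 hr
W_total = W₁ + W₂ = 0.03946 + 0.49505 = 0.53451 hr

Final: 0.53451 hr


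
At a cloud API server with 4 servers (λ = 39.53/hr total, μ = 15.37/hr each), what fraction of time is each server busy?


ρ = λ/(cμ) = 39.53/(4·15.37) = 39.53/61.48 = 0.6430

Final: 0.6430


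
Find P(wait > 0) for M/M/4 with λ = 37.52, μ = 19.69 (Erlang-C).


a = λ/μ = 1.9055; ρ = a/4 = 0.4764
P₀ = 0.144437 (from M/M/c formula)
C(c,a) = [a^c/(c!(1−ρ))]·P₀ = [13.18465/(24·0.5236)]·0.144437
= 1.04917·0.144437 = 0.151539

Final: 0.151539


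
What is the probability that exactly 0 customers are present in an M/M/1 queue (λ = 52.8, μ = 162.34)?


ρ = 52.8/162.34 = 0.3252
P_n = (1−ρ)·ρ^n = (1 − 0.3252)·0.3252^0 = 0.6748·1.000000 = 0.674757

Final: 0.674757


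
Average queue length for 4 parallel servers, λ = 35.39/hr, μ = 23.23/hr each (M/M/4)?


a = λ/μ = 1.5235; ρ = a/4 = 0.3809
P₀ = 0.215715
Lq = P₀·a^c·ρ / (c!·(1−ρ)²) = 0.215715·5.38673·0.3809/(24·0.38333)
= 0.04811

Final: 0.04811


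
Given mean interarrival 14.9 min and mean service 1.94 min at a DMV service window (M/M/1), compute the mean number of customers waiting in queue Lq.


λ = 60/14.9 = 4.0268 /hr
μ = 60/1.94 = 30.9278 /hr
ρ = λ/μ = 4.0268/30.9278 = 0.1302
Lq = ρ²/(1−ρ) = 0.01695/0.8698 = 0.01949

Final: 0.01949


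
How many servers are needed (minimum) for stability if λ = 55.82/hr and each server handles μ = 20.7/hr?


Stability requires cμ > λ ⇔ c > λ/μ.
λ/μ = 55.82/20.7 = 2.6966
Minimum integer c = ⌊2.6966⌋ + 1 = 3
Check: 3·20.7 = 62.10 > 55.82, while 2·20.7 = 41.40 ≤ 55.82

Final: 3 servers


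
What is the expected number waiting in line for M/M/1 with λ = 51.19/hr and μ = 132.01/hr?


ρ = 51.19/132.01 = 0.3878
Lq = ρ²/(1−ρ) = 0.1504/0.6122 = 0.2456

Final: 0.2456


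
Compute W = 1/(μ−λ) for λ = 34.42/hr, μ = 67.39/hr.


W = 1/(μ−λ) = 1/(67.39 − 34.42) = 1/32.97 = 0.03033 hr

Final: 0.03033 hr


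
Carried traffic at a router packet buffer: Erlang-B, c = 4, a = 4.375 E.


B(4,4.375) = 0.345622 (Erlang-B)
Carried load = a(1 − B) = 4.375·(1 − 0.345622) = 4.375·0.654378 = 2.8629 E

Final: 2.8629 Erlangs


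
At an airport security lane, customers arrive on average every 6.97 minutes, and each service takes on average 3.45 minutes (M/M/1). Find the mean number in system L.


λ = 60/6.97 = 8.6083 /hr
μ = 60/3.45 = 17.3913 /hr
ρ = λ/μ = 8.6083/17.3913 = 0.4950
L = ρ/(1−ρ) = 0.4950/0.5050 = 0.9801

Final: 0.9801
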